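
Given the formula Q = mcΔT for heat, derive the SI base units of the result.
Units of each symbol in Q = mcΔT:
  m (mass): kg
  c (specific heat capacity, in J/(kg·K)): m²/(s²·K)
  ΔT (temperature change): K

Multiplying the contributions: [kg] · [m²/(s²·K)] · [K]
Adding exponents of each base unit: kg: 1, m: 2, s: -2
SI base units of heat: kg·m²/s²

Answer: kg·m²/s²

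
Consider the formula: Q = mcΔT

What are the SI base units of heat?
Units of each symbol in Q = mcΔT:
  m (mass): kg
  c (specific heat capacity, in J/(kg·K)): m²/(s²·K)
  ΔT (temperature change): K

Multiplying the contributions: [kg] · [m²/(s²·K)] · [K]
Adding exponents of each base unit: kg: 1, m: 2, s: -2
SI base units of heat: kg·m²/s²

Answer: kg·m²/s²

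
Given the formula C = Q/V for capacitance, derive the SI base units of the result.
Units of each symbol in C = Q/V:
  Q (charge, in coulombs): s·A
  V (voltage, in volts): kg·m²/(s³·A)  → in the denominator, contributes s³·A/(kg·m²)

Multiplying the contributions: [s·A] · [s³·A/(kg·m²)]
Adding exponents of each base unit: kg: -1, m: -2, s: 4, A: 2
SI base units of capacitance: s⁴·A²/(kg·m²)

Answer: s⁴·A²/(kg·m²)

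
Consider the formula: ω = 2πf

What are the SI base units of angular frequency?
Units of each symbol in ω = 2πf:
  f (frequency): 1/s
  The factor 2π is dimensionless.

Multiplying the contributions: [1/s]
Adding exponents of each base unit: s: -1
SI base units of angular frequency: 1/s

Answer: 1/s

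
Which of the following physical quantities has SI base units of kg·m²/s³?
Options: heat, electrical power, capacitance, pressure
Checking the SI base units of each option:
  heat (Q = mcΔT): kg·m²/s²  ✗
  electrical power (P = IV): kg·m²/s³  ✓ matches
  capacitance (C = Q/V): s⁴·A²/(kg·m²)  ✗
  pressure (P = F/A): kg/(m·s²)  ✗

Only electrical power has units kg·m²/s³.

Answer: electrical power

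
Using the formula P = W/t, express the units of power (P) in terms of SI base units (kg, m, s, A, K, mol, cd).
Units of each symbol in P = W/t:
  W (work): kg·m²/s²
  t (time): s  → in the denominator, contributes 1/s

Multiplying the contributions: [kg·m²/s²] · [1/s]
Adding exponents of each base unit: kg: 1, m: 2, s: -3
SI base units of power: kg·m²/s³

Answer: kg·m²/s³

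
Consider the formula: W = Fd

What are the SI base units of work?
Units of each symbol in W = Fd:
  F (force): kg·m/s²
  d (displacement): m

Multiplying the contributions: [kg·m/s²] · [m]
Adding exponents of each base unit: kg: 1, m: 2, s: -2
SI base units of work: kg·m²/s²

Answer: kg·m²/s²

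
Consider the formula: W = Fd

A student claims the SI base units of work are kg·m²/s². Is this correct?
Units of each symbol in W = Fd:
  F (force): kg·m/s²
  d (displacement): m

Multiplying the contributions: [kg·m/s²] · [m]
Adding exponents of each base unit: kg: 1, m: 2, s: -2
SI base units of work: kg·m²/s²

The claimed units kg·m²/s² match the derived units, so the claim is correct.

Answer: Yes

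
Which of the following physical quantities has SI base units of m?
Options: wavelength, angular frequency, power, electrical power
Checking the SI base units of each option:
  wavelength (λ = v/f): m  ✓ matches
  angular frequency (ω = 2πf): 1/s  ✗
  power (P = W/t): kg·m²/s³  ✗
  electrical power (P = IV): kg·m²/s³  ✗

Only wavelength has units m.

Answer: wavelength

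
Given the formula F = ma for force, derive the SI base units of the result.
Units of each symbol in F = ma:
  m (mass): kg
  a (acceleration): m/s²

Multiplying the contributions: [kg] · [m/s²]
Adding exponents of each base unit: kg: 1, m: 1, s: -2
SI base units of force: kg·m/s²

Answer: kg·m/s²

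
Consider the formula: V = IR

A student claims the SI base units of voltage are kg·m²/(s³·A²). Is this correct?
Units of each symbol in V = IR:
  I (current): A
  R (resistance, in ohms): kg·m²/(s³·A²)

Multiplying the contributions: [A] · [kg·m²/(s³·A²)]
Adding exponents of each base unit: kg: 1, m: 2, s: -3, A: -1
SI base units of voltage: kg·m²/(s³·A)

The claimed units kg·m²/(s³·A²) (exponents kg: 1, m: 2, s: -3, A: -2) do not match the derived units kg·m²/(s³·A) (exponents kg: 1, m: 2, s: -3, A: -1), so the claim is incorrect.

Answer: No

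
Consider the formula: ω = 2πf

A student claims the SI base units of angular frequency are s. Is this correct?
Units of each symbol in ω = 2πf:
  f (frequency): 1/s
  The factor 2π is dimensionless.

Multiplying the contributions: [1/s]
Adding exponents of each base unit: s: -1
SI base units of angular frequency: 1/s

The claimed units s (exponents s: 1) do not match the derived units 1/s (exponents s: -1), so the claim is incorrect.

Answer: No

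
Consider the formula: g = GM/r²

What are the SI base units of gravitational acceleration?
Units of each symbol in g = GM/r²:
  G (gravitational constant): m³/(kg·s²)
  M (mass): kg
  r (distance): m  → to the power 2 in the denominator, contributes 1/m²

Multiplying the contributions: [m³/(kg·s²)] · [kg] · [1/m²]
Adding exponents of each base unit: m: 1, s: -2
SI base units of gravitational acceleration: m/s²

Answer: m/s²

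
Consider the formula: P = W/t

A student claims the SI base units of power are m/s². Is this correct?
Units of each symbol in P = W/t:
  W (work): kg·m²/s²
  t (time): s  → in the denominator, contributes 1/s

Multiplying the contributions: [kg·m²/s²] · [1/s]
Adding exponents of each base unit: kg: 1, m: 2, s: -3
SI base units of power: kg·m²/s³

The claimed units m/s² (exponents m: 1, s: -2) do not match the derived units kg·m²/s³ (exponents kg: 1, m: 2, s: -3), so the claim is incorrect.

Answer: No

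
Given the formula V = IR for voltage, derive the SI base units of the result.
Units of each symbol in V = IR:
  I (current): A
  R (resistance, in ohms): kg·m²/(s³·A²)

Multiplying the contributions: [A] · [kg·m²/(s³·A²)]
Adding exponents of each base unit: kg: 1, m: 2, s: -3, A: -1
SI base units of voltage: kg·m²/(s³·A)

Answer: kg·m²/(s³·A)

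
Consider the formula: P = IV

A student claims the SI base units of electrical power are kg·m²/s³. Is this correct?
Units of each symbol in P = IV:
  I (current): A
  V (voltage, in volts): kg·m²/(s³·A)

Multiplying the contributions: [A] · [kg·m²/(s³·A)]
Adding exponents of each base unit: kg: 1, m: 2, s: -3
SI base units of electrical power: kg·m²/s³

The claimed units kg·m²/s³ match the derived units, so the claim is correct.

Answer: Yes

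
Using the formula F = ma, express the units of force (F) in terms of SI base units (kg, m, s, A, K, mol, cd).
Units of each symbol in F = ma:
  m (mass): kg
  a (acceleration): m/s²

Multiplying the contributions: [kg] · [m/s²]
Adding exponents of each base unit: kg: 1, m: 1, s: -2
SI base units of force: kg·m/s²

Answer: kg·m/s²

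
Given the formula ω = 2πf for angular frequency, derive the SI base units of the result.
Units of each symbol in ω = 2πf:
  f (frequency): 1/s
  The factor 2π is dimensionless.

Multiplying the contributions: [1/s]
Adding exponents of each base unit: s: -1
SI base units of angular frequency: 1/s

Answer: 1/s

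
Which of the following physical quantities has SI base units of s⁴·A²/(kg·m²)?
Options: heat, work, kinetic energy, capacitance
Checking the SI base units of each option:
  heat (Q = mcΔT): kg·m²/s²  ✗
  work (W = Fd): kg·m²/s²  ✗
  kinetic energy (E = ½mv²): kg·m²/s²  ✗
  capacitance (C = Q/V): s⁴·A²/(kg·m²)  ✓ matches

Only capacitance has units s⁴·A²/(kg·m²).

Answer: capacitance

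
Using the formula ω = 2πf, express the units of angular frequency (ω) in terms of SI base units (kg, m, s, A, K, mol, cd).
Units of each symbol in ω = 2πf:
  f (frequency): 1/s
  The factor 2π is dimensionless.

Multiplying the contributions: [1/s]
Adding exponents of each base unit: s: -1
SI base units of angular frequency: 1/s

Answer: 1/s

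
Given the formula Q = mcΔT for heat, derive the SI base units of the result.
Units of each symbol in Q = mcΔT:
  m (mass): kg
  c (specific heat capacity, in J/(kg·K)): m²/(s²·K)
  ΔT (temperature change): K

Multiplying the contributions: [kg] · [m²/(s²·K)] · [K]
Adding exponents of each base unit: kg: 1, m: 2, s: -2
SI base units of heat: kg·m²/s²

Answer: kg·m²/s²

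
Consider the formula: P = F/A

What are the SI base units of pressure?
Units of each symbol in P = F/A:
  F (force): kg·m/s²
  A (area): m²  → in the denominator, contributes 1/m²

Multiplying the contributions: [kg·m/s²] · [1/m²]
Adding exponents of each base unit: kg: 1, m: -1, s: -2
SI base units of pressure: kg/(m·s²)

Answer: kg/(m·s²)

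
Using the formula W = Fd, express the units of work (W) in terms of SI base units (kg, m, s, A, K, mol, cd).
Units of each symbol in W = Fd:
  F (force): kg·m/s²
  d (displacement): m

Multiplying the contributions: [kg·m/s²] · [m]
Adding exponents of each base unit: kg: 1, m: 2, s: -2
SI base units of work: kg·m²/s²

Answer: kg·m²/s²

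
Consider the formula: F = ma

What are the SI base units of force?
Units of each symbol in F = ma:
  m (mass): kg
  a (acceleration): m/s²

Multiplying the contributions: [kg] · [m/s²]
Adding exponents of each base unit: kg: 1, m: 1, s: -2
SI base units of force: kg·m/s²

Answer: kg·m/s²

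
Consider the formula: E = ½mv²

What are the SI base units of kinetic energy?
Units of each symbol in E = ½mv²:
  m (mass): kg
  v (speed): m/s  → to the power 2, contributes m²/s²
  The factor ½ is dimensionless.

Multiplying the contributions: [kg] · [m²/s²]
Adding exponents of each base unit: kg: 1, m: 2, s: -2
SI base units of kinetic energy: kg·m²/s²

Answer: kg·m²/s²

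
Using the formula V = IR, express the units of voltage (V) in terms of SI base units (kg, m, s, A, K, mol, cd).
Units of each symbol in V = IR:
  I (current): A
  R (resistance, in ohms): kg·m²/(s³·A²)

Multiplying the contributions: [A] · [kg·m²/(s³·A²)]
Adding exponents of each base unit: kg: 1, m: 2, s: -3, A: -1
SI base units of voltage: kg·m²/(s³·A)

Answer: kg·m²/(s³·A)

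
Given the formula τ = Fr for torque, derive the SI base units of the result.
Units of each symbol in τ = Fr:
  F (force): kg·m/s²
  r (lever arm): m

Multiplying the contributions: [kg·m/s²] · [m]
Adding exponents of each base unit: kg: 1, m: 2, s: -2
SI base units of torque: kg·m²/s²

Answer: kg·m²/s²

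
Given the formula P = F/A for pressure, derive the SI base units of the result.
Units of each symbol in P = F/A:
  F (force): kg·m/s²
  A (area): m²  → in the denominator, contributes 1/m²

Multiplying the contributions: [kg·m/s²] · [1/m²]
Adding exponents of each base unit: kg: 1, m: -1, s: -2
SI base units of pressure: kg/(m·s²)

Answer: kg/(m·s²)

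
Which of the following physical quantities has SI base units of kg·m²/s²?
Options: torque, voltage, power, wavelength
Checking the SI base units of each option:
  torque (τ = Fr): kg·m²/s²  ✓ matches
  voltage (V = IR): kg·m²/(s³·A)  ✗
  power (P = W/t): kg·m²/s³  ✗
  wavelength (λ = v/f): m  ✗

Only torque has units kg·m²/s².

Answer: torque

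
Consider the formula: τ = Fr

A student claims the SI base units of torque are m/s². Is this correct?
Units of each symbol in τ = Fr:
  F (force): kg·m/s²
  r (lever arm): m

Multiplying the contributions: [kg·m/s²] · [m]
Adding exponents of each base unit: kg: 1, m: 2, s: -2
SI base units of torque: kg·m²/s²

The claimed units m/s² (exponents m: 1, s: -2) do not match the derived units kg·m²/s² (exponents kg: 1, m: 2, s: -2), so the claim is incorrect.

Answer: No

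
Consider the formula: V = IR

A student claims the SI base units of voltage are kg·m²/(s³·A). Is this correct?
Units of each symbol in V = IR:
  I (current): A
  R (resistance, in ohms): kg·m²/(s³·A²)

Multiplying the contributions: [A] · [kg·m²/(s³·A²)]
Adding exponents of each base unit: kg: 1, m: 2, s: -3, A: -1
SI base units of voltage: kg·m²/(s³·A)

The claimed units kg·m²/(s³·A) match the derived units, so the claim is correct.

Answer: Yes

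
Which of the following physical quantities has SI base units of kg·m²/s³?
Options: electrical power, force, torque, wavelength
Checking the SI base units of each option:
  electrical power (P = IV): kg·m²/s³  ✓ matches
  force (F = ma): kg·m/s²  ✗
  torque (τ = Fr): kg·m²/s²  ✗
  wavelength (λ = v/f): m  ✗

Only electrical power has units kg·m²/s³.

Answer: electrical power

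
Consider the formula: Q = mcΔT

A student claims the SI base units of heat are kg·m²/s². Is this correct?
Units of each symbol in Q = mcΔT:
  m (mass): kg
  c (specific heat capacity, in J/(kg·K)): m²/(s²·K)
  ΔT (temperature change): K

Multiplying the contributions: [kg] · [m²/(s²·K)] · [K]
Adding exponents of each base unit: kg: 1, m: 2, s: -2
SI base units of heat: kg·m²/s²

The claimed units kg·m²/s² match the derived units, so the claim is correct.

Answer: Yes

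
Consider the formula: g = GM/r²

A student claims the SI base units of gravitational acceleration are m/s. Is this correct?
Units of each symbol in g = GM/r²:
  G (gravitational constant): m³/(kg·s²)
  M (mass): kg
  r (distance): m  → to the power 2 in the denominator, contributes 1/m²

Multiplying the contributions: [m³/(kg·s²)] · [kg] · [1/m²]
Adding exponents of each base unit: m: 1, s: -2
SI base units of gravitational acceleration: m/s²

The claimed units m/s (exponents m: 1, s: -1) do not match the derived units m/s² (exponents m: 1, s: -2), so the claim is incorrect.

Answer: No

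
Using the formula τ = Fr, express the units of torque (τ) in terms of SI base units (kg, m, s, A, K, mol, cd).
Units of each symbol in τ = Fr:
  F (force): kg·m/s²
  r (lever arm): m

Multiplying the contributions: [kg·m/s²] · [m]
Adding exponents of each base unit: kg: 1, m: 2, s: -2
SI base units of torque: kg·m²/s²

Answer: kg·m²/s²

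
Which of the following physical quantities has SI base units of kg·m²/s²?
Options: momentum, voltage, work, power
Checking the SI base units of each option:
  momentum (p = mv): kg·m/s  ✗
  voltage (V = IR): kg·m²/(s³·A)  ✗
  work (W = Fd): kg·m²/s²  ✓ matches
  power (P = W/t): kg·m²/s³  ✗

Only work has units kg·m²/s².

Answer: work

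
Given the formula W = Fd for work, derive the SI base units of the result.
Units of each symbol in W = Fd:
  F (force): kg·m/s²
  d (displacement): m

Multiplying the contributions: [kg·m/s²] · [m]
Adding exponents of each base unit: kg: 1, m: 2, s: -2
SI base units of work: kg·m²/s²

Answer: kg·m²/s²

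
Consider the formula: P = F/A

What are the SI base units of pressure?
Units of each symbol in P = F/A:
  F (force): kg·m/s²
  A (area): m²  → in the denominator, contributes 1/m²

Multiplying the contributions: [kg·m/s²] · [1/m²]
Adding exponents of each base unit: kg: 1, m: -1, s: -2
SI base units of pressure: kg/(m·s²)

Answer: kg/(m·s²)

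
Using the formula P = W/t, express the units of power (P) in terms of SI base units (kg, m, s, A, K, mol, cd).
Units of each symbol in P = W/t:
  W (work): kg·m²/s²
  t (time): s  → in the denominator, contributes 1/s

Multiplying the contributions: [kg·m²/s²] · [1/s]
Adding exponents of each base unit: kg: 1, m: 2, s: -3
SI base units of power: kg·m²/s³

Answer: kg·m²/s³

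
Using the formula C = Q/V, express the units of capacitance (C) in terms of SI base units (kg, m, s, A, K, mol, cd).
Units of each symbol in C = Q/V:
  Q (charge, in coulombs): s·A
  V (voltage, in volts): kg·m²/(s³·A)  → in the denominator, contributes s³·A/(kg·m²)

Multiplying the contributions: [s·A] · [s³·A/(kg·m²)]
Adding exponents of each base unit: kg: -1, m: -2, s: 4, A: 2
SI base units of capacitance: s⁴·A²/(kg·m²)

Answer: s⁴·A²/(kg·m²)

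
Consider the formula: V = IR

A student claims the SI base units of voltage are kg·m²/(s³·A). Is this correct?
Units of each symbol in V = IR:
  I (current): A
  R (resistance, in ohms): kg·m²/(s³·A²)

Multiplying the contributions: [A] · [kg·m²/(s³·A²)]
Adding exponents of each base unit: kg: 1, m: 2, s: -3, A: -1
SI base units of voltage: kg·m²/(s³·A)

The claimed units kg·m²/(s³·A) match the derived units, so the claim is correct.

Answer: Yes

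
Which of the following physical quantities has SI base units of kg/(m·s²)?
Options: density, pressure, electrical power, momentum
Checking the SI base units of each option:
  density (ρ = m/V): kg/m³  ✗
  pressure (P = F/A): kg/(m·s²)  ✓ matches
  electrical power (P = IV): kg·m²/s³  ✗
  momentum (p = mv): kg·m/s  ✗

Only pressure has units kg/(m·s²).

Answer: pressure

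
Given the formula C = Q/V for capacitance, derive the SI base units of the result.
Units of each symbol in C = Q/V:
  Q (charge, in coulombs): s·A
  V (voltage, in volts): kg·m²/(s³·A)  → in the denominator, contributes s³·A/(kg·m²)

Multiplying the contributions: [s·A] · [s³·A/(kg·m²)]
Adding exponents of each base unit: kg: -1, m: -2, s: 4, A: 2
SI base units of capacitance: s⁴·A²/(kg·m²)

Answer: s⁴·A²/(kg·m²)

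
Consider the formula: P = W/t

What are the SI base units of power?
Units of each symbol in P = W/t:
  W (work): kg·m²/s²
  t (time): s  → in the denominator, contributes 1/s

Multiplying the contributions: [kg·m²/s²] · [1/s]
Adding exponents of each base unit: kg: 1, m: 2, s: -3
SI base units of power: kg·m²/s³

Answer: kg·m²/s³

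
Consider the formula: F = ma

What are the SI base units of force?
Units of each symbol in F = ma:
  m (mass): kg
  a (acceleration): m/s²

Multiplying the contributions: [kg] · [m/s²]
Adding exponents of each base unit: kg: 1, m: 1, s: -2
SI base units of force: kg·m/s²

Answer: kg·m/s²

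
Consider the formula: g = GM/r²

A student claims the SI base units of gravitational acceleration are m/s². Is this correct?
Units of each symbol in g = GM/r²:
  G (gravitational constant): m³/(kg·s²)
  M (mass): kg
  r (distance): m  → to the power 2 in the denominator, contributes 1/m²

Multiplying the contributions: [m³/(kg·s²)] · [kg] · [1/m²]
Adding exponents of each base unit: m: 1, s: -2
SI base units of gravitational acceleration: m/s²

The claimed units m/s² match the derived units, so the claim is correct.

Answer: Yes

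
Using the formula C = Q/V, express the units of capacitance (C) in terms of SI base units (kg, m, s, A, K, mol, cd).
Units of each symbol in C = Q/V:
  Q (charge, in coulombs): s·A
  V (voltage, in volts): kg·m²/(s³·A)  → in the denominator, contributes s³·A/(kg·m²)

Multiplying the contributions: [s·A] · [s³·A/(kg·m²)]
Adding exponents of each base unit: kg: -1, m: -2, s: 4, A: 2
SI base units of capacitance: s⁴·A²/(kg·m²)

Answer: s⁴·A²/(kg·m²)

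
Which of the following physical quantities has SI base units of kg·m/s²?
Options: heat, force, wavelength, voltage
Checking the SI base units of each option:
  heat (Q = mcΔT): kg·m²/s²  ✗
  force (F = ma): kg·m/s²  ✓ matches
  wavelength (λ = v/f): m  ✗
  voltage (V = IR): kg·m²/(s³·A)  ✗

Only force has units kg·m/s².

Answer: force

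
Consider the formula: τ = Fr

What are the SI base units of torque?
Units of each symbol in τ = Fr:
  F (force): kg·m/s²
  r (lever arm): m

Multiplying the contributions: [kg·m/s²] · [m]
Adding exponents of each base unit: kg: 1, m: 2, s: -2
SI base units of torque: kg·m²/s²

Answer: kg·m²/s²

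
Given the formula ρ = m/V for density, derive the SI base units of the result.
Units of each symbol in ρ = m/V:
  m (mass): kg
  V (volume): m³  → in the denominator, contributes 1/m³

Multiplying the contributions: [kg] · [1/m³]
Adding exponents of each base unit: kg: 1, m: -3
SI base units of density: kg/m³

Answer: kg/m³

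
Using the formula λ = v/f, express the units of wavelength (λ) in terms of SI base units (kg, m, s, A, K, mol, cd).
Units of each symbol in λ = v/f:
  v (wave speed): m/s
  f (frequency): 1/s  → in the denominator, contributes s

Multiplying the contributions: [m/s] · [s]
Adding exponents of each base unit: m: 1
SI base units of wavelength: m

Answer: m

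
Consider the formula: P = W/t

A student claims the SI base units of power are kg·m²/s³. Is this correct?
Units of each symbol in P = W/t:
  W (work): kg·m²/s²
  t (time): s  → in the denominator, contributes 1/s

Multiplying the contributions: [kg·m²/s²] · [1/s]
Adding exponents of each base unit: kg: 1, m: 2, s: -3
SI base units of power: kg·m²/s³

The claimed units kg·m²/s³ match the derived units, so the claim is correct.

Answer: Yes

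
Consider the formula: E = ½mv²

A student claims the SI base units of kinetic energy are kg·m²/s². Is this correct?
Units of each symbol in E = ½mv²:
  m (mass): kg
  v (speed): m/s  → to the power 2, contributes m²/s²
  The factor ½ is dimensionless.

Multiplying the contributions: [kg] · [m²/s²]
Adding exponents of each base unit: kg: 1, m: 2, s: -2
SI base units of kinetic energy: kg·m²/s²

The claimed units kg·m²/s² match the derived units, so the claim is correct.

Answer: Yes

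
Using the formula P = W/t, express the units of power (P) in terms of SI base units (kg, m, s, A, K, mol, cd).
Units of each symbol in P = W/t:
  W (work): kg·m²/s²
  t (time): s  → in the denominator, contributes 1/s

Multiplying the contributions: [kg·m²/s²] · [1/s]
Adding exponents of each base unit: kg: 1, m: 2, s: -3
SI base units of power: kg·m²/s³

Answer: kg·m²/s³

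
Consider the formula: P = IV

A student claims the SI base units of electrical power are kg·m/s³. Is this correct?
Units of each symbol in P = IV:
  I (current): A
  V (voltage, in volts): kg·m²/(s³·A)

Multiplying the contributions: [A] · [kg·m²/(s³·A)]
Adding exponents of each base unit: kg: 1, m: 2, s: -3
SI base units of electrical power: kg·m²/s³

The claimed units kg·m/s³ (exponents kg: 1, m: 1, s: -3) do not match the derived units kg·m²/s³ (exponents kg: 1, m: 2, s: -3), so the claim is incorrect.

Answer: No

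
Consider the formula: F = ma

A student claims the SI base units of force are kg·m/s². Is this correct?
Units of each symbol in F = ma:
  m (mass): kg
  a (acceleration): m/s²

Multiplying the contributions: [kg] · [m/s²]
Adding exponents of each base unit: kg: 1, m: 1, s: -2
SI base units of force: kg·m/s²

The claimed units kg·m/s² match the derived units, so the claim is correct.

Answer: Yes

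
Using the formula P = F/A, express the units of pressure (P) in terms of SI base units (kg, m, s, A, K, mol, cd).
Units of each symbol in P = F/A:
  F (force): kg·m/s²
  A (area): m²  → in the denominator, contributes 1/m²

Multiplying the contributions: [kg·m/s²] · [1/m²]
Adding exponents of each base unit: kg: 1, m: -1, s: -2
SI base units of pressure: kg/(m·s²)

Answer: kg/(m·s²)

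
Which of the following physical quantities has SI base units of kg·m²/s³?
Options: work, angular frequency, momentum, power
Checking the SI base units of each option:
  work (W = Fd): kg·m²/s²  ✗
  angular frequency (ω = 2πf): 1/s  ✗
  momentum (p = mv): kg·m/s  ✗
  power (P = W/t): kg·m²/s³  ✓ matches

Only power has units kg·m²/s³.

Answer: power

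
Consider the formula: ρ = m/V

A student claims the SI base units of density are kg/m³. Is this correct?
Units of each symbol in ρ = m/V:
  m (mass): kg
  V (volume): m³  → in the denominator, contributes 1/m³

Multiplying the contributions: [kg] · [1/m³]
Adding exponents of each base unit: kg: 1, m: -3
SI base units of density: kg/m³

The claimed units kg/m³ match the derived units, so the claim is correct.

Answer: Yes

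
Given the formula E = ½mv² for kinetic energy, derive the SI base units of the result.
Units of each symbol in E = ½mv²:
  m (mass): kg
  v (speed): m/s  → to the power 2, contributes m²/s²
  The factor ½ is dimensionless.

Multiplying the contributions: [kg] · [m²/s²]
Adding exponents of each base unit: kg: 1, m: 2, s: -2
SI base units of kinetic energy: kg·m²/s²

Answer: kg·m²/s²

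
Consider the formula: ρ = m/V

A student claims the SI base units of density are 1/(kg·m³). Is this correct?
Units of each symbol in ρ = m/V:
  m (mass): kg
  V (volume): m³  → in the denominator, contributes 1/m³

Multiplying the contributions: [kg] · [1/m³]
Adding exponents of each base unit: kg: 1, m: -3
SI base units of density: kg/m³

The claimed units 1/(kg·m³) (exponents kg: -1, m: -3) do not match the derived units kg/m³ (exponents kg: 1, m: -3), so the claim is incorrect.

Answer: No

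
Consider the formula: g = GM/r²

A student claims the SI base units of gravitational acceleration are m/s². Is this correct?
Units of each symbol in g = GM/r²:
  G (gravitational constant): m³/(kg·s²)
  M (mass): kg
  r (distance): m  → to the power 2 in the denominator, contributes 1/m²

Multiplying the contributions: [m³/(kg·s²)] · [kg] · [1/m²]
Adding exponents of each base unit: m: 1, s: -2
SI base units of gravitational acceleration: m/s²

The claimed units m/s² match the derived units, so the claim is correct.

Answer: Yes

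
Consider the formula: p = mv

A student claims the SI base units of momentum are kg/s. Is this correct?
Units of each symbol in p = mv:
  m (mass): kg
  v (velocity): m/s

Multiplying the contributions: [kg] · [m/s]
Adding exponents of each base unit: kg: 1, m: 1, s: -1
SI base units of momentum: kg·m/s

The claimed units kg/s (exponents kg: 1, s: -1) do not match the derived units kg·m/s (exponents kg: 1, m: 1, s: -1), so the claim is incorrect.

Answer: No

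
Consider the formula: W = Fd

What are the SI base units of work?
Units of each symbol in W = Fd:
  F (force): kg·m/s²
  d (displacement): m

Multiplying the contributions: [kg·m/s²] · [m]
Adding exponents of each base unit: kg: 1, m: 2, s: -2
SI base units of work: kg·m²/s²

Answer: kg·m²/s²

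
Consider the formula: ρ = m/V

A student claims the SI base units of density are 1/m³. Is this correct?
Units of each symbol in ρ = m/V:
  m (mass): kg
  V (volume): m³  → in the denominator, contributes 1/m³

Multiplying the contributions: [kg] · [1/m³]
Adding exponents of each base unit: kg: 1, m: -3
SI base units of density: kg/m³

The claimed units 1/m³ (exponents m: -3) do not match the derived units kg/m³ (exponents kg: 1, m: -3), so the claim is incorrect.

Answer: No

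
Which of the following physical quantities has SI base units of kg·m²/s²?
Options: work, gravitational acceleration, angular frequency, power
Checking the SI base units of each option:
  work (W = Fd): kg·m²/s²  ✓ matches
  gravitational acceleration (g = GM/r²): m/s²  ✗
  angular frequency (ω = 2πf): 1/s  ✗
  power (P = W/t): kg·m²/s³  ✗

Only work has units kg·m²/s².

Answer: work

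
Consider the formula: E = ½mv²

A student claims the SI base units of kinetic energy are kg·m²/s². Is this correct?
Units of each symbol in E = ½mv²:
  m (mass): kg
  v (speed): m/s  → to the power 2, contributes m²/s²
  The factor ½ is dimensionless.

Multiplying the contributions: [kg] · [m²/s²]
Adding exponents of each base unit: kg: 1, m: 2, s: -2
SI base units of kinetic energy: kg·m²/s²

The claimed units kg·m²/s² match the derived units, so the claim is correct.

Answer: Yes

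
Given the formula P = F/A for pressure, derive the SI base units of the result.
Units of each symbol in P = F/A:
  F (force): kg·m/s²
  A (area): m²  → in the denominator, contributes 1/m²

Multiplying the contributions: [kg·m/s²] · [1/m²]
Adding exponents of each base unit: kg: 1, m: -1, s: -2
SI base units of pressure: kg/(m·s²)

Answer: kg/(m·s²)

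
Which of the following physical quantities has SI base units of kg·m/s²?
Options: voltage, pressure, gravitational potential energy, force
Checking the SI base units of each option:
  voltage (V = IR): kg·m²/(s³·A)  ✗
  pressure (P = F/A): kg/(m·s²)  ✗
  gravitational potential energy (U = -GMm/r): kg·m²/s²  ✗
  force (F = ma): kg·m/s²  ✓ matches

Only force has units kg·m/s².

Answer: force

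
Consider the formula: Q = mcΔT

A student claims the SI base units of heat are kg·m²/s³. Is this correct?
Units of each symbol in Q = mcΔT:
  m (mass): kg
  c (specific heat capacity, in J/(kg·K)): m²/(s²·K)
  ΔT (temperature change): K

Multiplying the contributions: [kg] · [m²/(s²·K)] · [K]
Adding exponents of each base unit: kg: 1, m: 2, s: -2
SI base units of heat: kg·m²/s²

The claimed units kg·m²/s³ (exponents kg: 1, m: 2, s: -3) do not match the derived units kg·m²/s² (exponents kg: 1, m: 2, s: -2), so the claim is incorrect.

Answer: No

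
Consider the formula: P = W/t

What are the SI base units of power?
Units of each symbol in P = W/t:
  W (work): kg·m²/s²
  t (time): s  → in the denominator, contributes 1/s

Multiplying the contributions: [kg·m²/s²] · [1/s]
Adding exponents of each base unit: kg: 1, m: 2, s: -3
SI base units of power: kg·m²/s³

Answer: kg·m²/s³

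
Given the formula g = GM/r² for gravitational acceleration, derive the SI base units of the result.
Units of each symbol in g = GM/r²:
  G (gravitational constant): m³/(kg·s²)
  M (mass): kg
  r (distance): m  → to the power 2 in the denominator, contributes 1/m²

Multiplying the contributions: [m³/(kg·s²)] · [kg] · [1/m²]
Adding exponents of each base unit: m: 1, s: -2
SI base units of gravitational acceleration: m/s²

Answer: m/s²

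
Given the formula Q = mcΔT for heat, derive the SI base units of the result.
Units of each symbol in Q = mcΔT:
  m (mass): kg
  c (specific heat capacity, in J/(kg·K)): m²/(s²·K)
  ΔT (temperature change): K

Multiplying the contributions: [kg] · [m²/(s²·K)] · [K]
Adding exponents of each base unit: kg: 1, m: 2, s: -2
SI base units of heat: kg·m²/s²

Answer: kg·m²/s²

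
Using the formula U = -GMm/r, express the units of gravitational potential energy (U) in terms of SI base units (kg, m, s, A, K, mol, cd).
Units of each symbol in U = -GMm/r:
  G (gravitational constant): m³/(kg·s²)
  M (mass): kg
  m (mass): kg
  r (distance): m  → in the denominator, contributes 1/m
  The minus sign does not affect the units.

Multiplying the contributions: [m³/(kg·s²)] · [kg] · [kg] · [1/m]
Adding exponents of each base unit: kg: 1, m: 2, s: -2
SI base units of gravitational potential energy: kg·m²/s²

Answer: kg·m²/s²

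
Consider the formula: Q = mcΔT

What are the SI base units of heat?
Units of each symbol in Q = mcΔT:
  m (mass): kg
  c (specific heat capacity, in J/(kg·K)): m²/(s²·K)
  ΔT (temperature change): K

Multiplying the contributions: [kg] · [m²/(s²·K)] · [K]
Adding exponents of each base unit: kg: 1, m: 2, s: -2
SI base units of heat: kg·m²/s²

Answer: kg·m²/s²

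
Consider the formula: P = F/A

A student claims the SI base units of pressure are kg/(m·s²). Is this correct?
Units of each symbol in P = F/A:
  F (force): kg·m/s²
  A (area): m²  → in the denominator, contributes 1/m²

Multiplying the contributions: [kg·m/s²] · [1/m²]
Adding exponents of each base unit: kg: 1, m: -1, s: -2
SI base units of pressure: kg/(m·s²)

The claimed units kg/(m·s²) match the derived units, so the claim is correct.

Answer: Yes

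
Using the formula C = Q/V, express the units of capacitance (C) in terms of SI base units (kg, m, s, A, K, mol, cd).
Units of each symbol in C = Q/V:
  Q (charge, in coulombs): s·A
  V (voltage, in volts): kg·m²/(s³·A)  → in the denominator, contributes s³·A/(kg·m²)

Multiplying the contributions: [s·A] · [s³·A/(kg·m²)]
Adding exponents of each base unit: kg: -1, m: -2, s: 4, A: 2
SI base units of capacitance: s⁴·A²/(kg·m²)

Answer: s⁴·A²/(kg·m²)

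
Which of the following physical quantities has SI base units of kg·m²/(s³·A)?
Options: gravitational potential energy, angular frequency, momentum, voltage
Checking the SI base units of each option:
  gravitational potential energy (U = -GMm/r): kg·m²/s²  ✗
  angular frequency (ω = 2πf): 1/s  ✗
  momentum (p = mv): kg·m/s  ✗
  voltage (V = IR): kg·m²/(s³·A)  ✓ matches

Only voltage has units kg·m²/(s³·A).

Answer: voltage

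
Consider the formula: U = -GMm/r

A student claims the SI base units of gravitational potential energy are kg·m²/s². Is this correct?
Units of each symbol in U = -GMm/r:
  G (gravitational constant): m³/(kg·s²)
  M (mass): kg
  m (mass): kg
  r (distance): m  → in the denominator, contributes 1/m
  The minus sign does not affect the units.

Multiplying the contributions: [m³/(kg·s²)] · [kg] · [kg] · [1/m]
Adding exponents of each base unit: kg: 1, m: 2, s: -2
SI base units of gravitational potential energy: kg·m²/s²

The claimed units kg·m²/s² match the derived units, so the claim is correct.

Answer: Yes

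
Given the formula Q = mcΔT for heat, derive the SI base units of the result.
Units of each symbol in Q = mcΔT:
  m (mass): kg
  c (specific heat capacity, in J/(kg·K)): m²/(s²·K)
  ΔT (temperature change): K

Multiplying the contributions: [kg] · [m²/(s²·K)] · [K]
Adding exponents of each base unit: kg: 1, m: 2, s: -2
SI base units of heat: kg·m²/s²

Answer: kg·m²/s²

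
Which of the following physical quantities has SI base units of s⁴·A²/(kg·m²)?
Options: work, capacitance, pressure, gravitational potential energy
Checking the SI base units of each option:
  work (W = Fd): kg·m²/s²  ✗
  capacitance (C = Q/V): s⁴·A²/(kg·m²)  ✓ matches
  pressure (P = F/A): kg/(m·s²)  ✗
  gravitational potential energy (U = -GMm/r): kg·m²/s²  ✗

Only capacitance has units s⁴·A²/(kg·m²).

Answer: capacitance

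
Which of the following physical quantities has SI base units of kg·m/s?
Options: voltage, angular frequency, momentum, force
Checking the SI base units of each option:
  voltage (V = IR): kg·m²/(s³·A)  ✗
  angular frequency (ω = 2πf): 1/s  ✗
  momentum (p = mv): kg·m/s  ✓ matches
  force (F = ma): kg·m/s²  ✗

Only momentum has units kg·m/s.

Answer: momentum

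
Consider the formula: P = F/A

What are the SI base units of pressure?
Units of each symbol in P = F/A:
  F (force): kg·m/s²
  A (area): m²  → in the denominator, contributes 1/m²

Multiplying the contributions: [kg·m/s²] · [1/m²]
Adding exponents of each base unit: kg: 1, m: -1, s: -2
SI base units of pressure: kg/(m·s²)

Answer: kg/(m·s²)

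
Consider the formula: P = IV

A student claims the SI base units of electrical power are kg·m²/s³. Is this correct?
Units of each symbol in P = IV:
  I (current): A
  V (voltage, in volts): kg·m²/(s³·A)

Multiplying the contributions: [A] · [kg·m²/(s³·A)]
Adding exponents of each base unit: kg: 1, m: 2, s: -3
SI base units of electrical power: kg·m²/s³

The claimed units kg·m²/s³ match the derived units, so the claim is correct.

Answer: Yes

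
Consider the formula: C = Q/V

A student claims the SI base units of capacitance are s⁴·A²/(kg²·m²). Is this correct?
Units of each symbol in C = Q/V:
  Q (charge, in coulombs): s·A
  V (voltage, in volts): kg·m²/(s³·A)  → in the denominator, contributes s³·A/(kg·m²)

Multiplying the contributions: [s·A] · [s³·A/(kg·m²)]
Adding exponents of each base unit: kg: -1, m: -2, s: 4, A: 2
SI base units of capacitance: s⁴·A²/(kg·m²)

The claimed units s⁴·A²/(kg²·m²) (exponents kg: -2, m: -2, s: 4, A: 2) do not match the derived units s⁴·A²/(kg·m²) (exponents kg: -1, m: -2, s: 4, A: 2), so the claim is incorrect.

Answer: No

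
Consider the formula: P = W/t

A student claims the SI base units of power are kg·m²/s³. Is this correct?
Units of each symbol in P = W/t:
  W (work): kg·m²/s²
  t (time): s  → in the denominator, contributes 1/s

Multiplying the contributions: [kg·m²/s²] · [1/s]
Adding exponents of each base unit: kg: 1, m: 2, s: -3
SI base units of power: kg·m²/s³

The claimed units kg·m²/s³ match the derived units, so the claim is correct.

Answer: Yes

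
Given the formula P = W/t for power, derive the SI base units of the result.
Units of each symbol in P = W/t:
  W (work): kg·m²/s²
  t (time): s  → in the denominator, contributes 1/s

Multiplying the contributions: [kg·m²/s²] · [1/s]
Adding exponents of each base unit: kg: 1, m: 2, s: -3
SI base units of power: kg·m²/s³

Answer: kg·m²/s³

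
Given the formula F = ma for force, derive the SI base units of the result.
Units of each symbol in F = ma:
  m (mass): kg
  a (acceleration): m/s²

Multiplying the contributions: [kg] · [m/s²]
Adding exponents of each base unit: kg: 1, m: 1, s: -2
SI base units of force: kg·m/s²

Answer: kg·m/s²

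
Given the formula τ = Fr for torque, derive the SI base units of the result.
Units of each symbol in τ = Fr:
  F (force): kg·m/s²
  r (lever arm): m

Multiplying the contributions: [kg·m/s²] · [m]
Adding exponents of each base unit: kg: 1, m: 2, s: -2
SI base units of torque: kg·m²/s²

Answer: kg·m²/s²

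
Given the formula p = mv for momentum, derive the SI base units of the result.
Units of each symbol in p = mv:
  m (mass): kg
  v (velocity): m/s

Multiplying the contributions: [kg] · [m/s]
Adding exponents of each base unit: kg: 1, m: 1, s: -1
SI base units of momentum: kg·m/s

Answer: kg·m/s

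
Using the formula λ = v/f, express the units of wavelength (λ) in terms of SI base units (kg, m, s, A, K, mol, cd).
Units of each symbol in λ = v/f:
  v (wave speed): m/s
  f (frequency): 1/s  → in the denominator, contributes s

Multiplying the contributions: [m/s] · [s]
Adding exponents of each base unit: m: 1
SI base units of wavelength: m

Answer: m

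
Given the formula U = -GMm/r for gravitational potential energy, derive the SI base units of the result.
Units of each symbol in U = -GMm/r:
  G (gravitational constant): m³/(kg·s²)
  M (mass): kg
  m (mass): kg
  r (distance): m  → in the denominator, contributes 1/m
  The minus sign does not affect the units.

Multiplying the contributions: [m³/(kg·s²)] · [kg] · [kg] · [1/m]
Adding exponents of each base unit: kg: 1, m: 2, s: -2
SI base units of gravitational potential energy: kg·m²/s²

Answer: kg·m²/s²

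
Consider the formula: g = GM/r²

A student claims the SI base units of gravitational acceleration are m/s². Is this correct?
Units of each symbol in g = GM/r²:
  G (gravitational constant): m³/(kg·s²)
  M (mass): kg
  r (distance): m  → to the power 2 in the denominator, contributes 1/m²

Multiplying the contributions: [m³/(kg·s²)] · [kg] · [1/m²]
Adding exponents of each base unit: m: 1, s: -2
SI base units of gravitational acceleration: m/s²

The claimed units m/s² match the derived units, so the claim is correct.

Answer: Yes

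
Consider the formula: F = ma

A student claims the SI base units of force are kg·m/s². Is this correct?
Units of each symbol in F = ma:
  m (mass): kg
  a (acceleration): m/s²

Multiplying the contributions: [kg] · [m/s²]
Adding exponents of each base unit: kg: 1, m: 1, s: -2
SI base units of force: kg·m/s²

The claimed units kg·m/s² match the derived units, so the claim is correct.

Answer: Yes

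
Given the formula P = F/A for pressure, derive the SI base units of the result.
Units of each symbol in P = F/A:
  F (force): kg·m/s²
  A (area): m²  → in the denominator, contributes 1/m²

Multiplying the contributions: [kg·m/s²] · [1/m²]
Adding exponents of each base unit: kg: 1, m: -1, s: -2
SI base units of pressure: kg/(m·s²)

Answer: kg/(m·s²)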